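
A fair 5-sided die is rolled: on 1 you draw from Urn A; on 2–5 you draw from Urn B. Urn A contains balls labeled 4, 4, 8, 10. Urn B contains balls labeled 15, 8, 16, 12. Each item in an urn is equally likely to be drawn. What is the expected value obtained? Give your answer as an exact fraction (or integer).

23/2

E[X | Urn A] = (4 + 4 + 8 + 10)/4 = 13/2
E[X | Urn B] = (15 + 8 + 16 + 12)/4 = 51/4
E[X] = (1/5)·13/2 + (4/5)·51/4 = 23/2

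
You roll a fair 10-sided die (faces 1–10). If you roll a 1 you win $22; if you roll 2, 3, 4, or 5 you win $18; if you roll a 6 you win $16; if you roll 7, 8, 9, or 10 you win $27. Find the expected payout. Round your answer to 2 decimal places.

E[payout] = (1/10)·16 + (2/5)·18 + (1/10)·22 + (2/5)·27 = 109/5
≈ $21.80

$21.80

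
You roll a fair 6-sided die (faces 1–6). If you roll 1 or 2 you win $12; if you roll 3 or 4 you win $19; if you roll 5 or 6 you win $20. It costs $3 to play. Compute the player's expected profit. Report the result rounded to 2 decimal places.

$14.00

E[payout] = (1/3)·12 + (1/3)·19 + (1/3)·20 = 17
Expected profit = 17 − 3 = 14 ≈ $14.00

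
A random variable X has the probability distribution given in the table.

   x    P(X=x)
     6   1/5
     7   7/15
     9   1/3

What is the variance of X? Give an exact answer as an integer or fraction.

E[X] = (1/5)·6 + (7/15)·7 + (1/3)·9 = 112/15
E[X²] = (1/5)·36 + (7/15)·49 + (1/3)·81 = 856/15
Var(X) = 856/15 − (112/15)² = 296/225

296/225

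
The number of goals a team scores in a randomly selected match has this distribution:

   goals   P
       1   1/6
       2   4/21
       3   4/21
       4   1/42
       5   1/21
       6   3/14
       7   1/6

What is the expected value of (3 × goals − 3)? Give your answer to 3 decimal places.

E[3x-3] = (1/6)·0 + (4/21)·3 + (4/21)·6 + (1/42)·9 + (1/21)·12 + (3/14)·15 + (1/6)·18
     = 61/7 ≈ 8.714

8.714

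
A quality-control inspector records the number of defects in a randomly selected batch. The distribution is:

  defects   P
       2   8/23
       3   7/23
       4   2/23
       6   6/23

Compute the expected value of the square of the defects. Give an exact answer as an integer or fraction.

343/23

E[X²] = (8/23)·4 + (7/23)·9 + (2/23)·16 + (6/23)·36
     = 343/23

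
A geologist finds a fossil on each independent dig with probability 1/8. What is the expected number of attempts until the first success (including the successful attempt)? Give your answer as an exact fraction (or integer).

8

For a geometric distribution, E[trials] = 1/p = 1/(1/8) = 8.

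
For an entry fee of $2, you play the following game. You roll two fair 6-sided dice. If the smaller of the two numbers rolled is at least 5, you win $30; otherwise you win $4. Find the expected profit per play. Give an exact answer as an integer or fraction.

44/9 dollars

E[payout] = (8/9)·4 + (1/9)·30 = 62/9
Expected profit = 62/9 − 2 = 44/9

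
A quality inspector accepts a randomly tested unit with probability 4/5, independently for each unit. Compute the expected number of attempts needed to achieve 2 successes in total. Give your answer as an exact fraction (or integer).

By linearity (sum of 2 independent geometric waits), E[trials] = 2/p = 2/(4/5) = 5/2.

5/2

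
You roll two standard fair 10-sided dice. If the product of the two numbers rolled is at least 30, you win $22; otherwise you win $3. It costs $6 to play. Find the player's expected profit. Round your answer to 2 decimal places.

E[payout] = (57/100)·3 + (43/100)·22 = 1117/100
Expected profit = 1117/100 − 6 = 517/100 ≈ $5.17

$5.17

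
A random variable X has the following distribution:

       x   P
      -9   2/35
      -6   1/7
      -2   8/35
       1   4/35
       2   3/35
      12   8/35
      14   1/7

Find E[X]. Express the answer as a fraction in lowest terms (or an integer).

E[X] = (2/35)·(-9) + (1/7)·(-6) + (8/35)·(-2) + (4/35)·1 + (3/35)·2 + (8/35)·12 + (1/7)·14
     = 16/5

16/5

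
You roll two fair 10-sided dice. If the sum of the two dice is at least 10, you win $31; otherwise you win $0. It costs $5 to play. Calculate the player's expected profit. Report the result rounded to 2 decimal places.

E[payout] = (9/25)·0 + (16/25)·31 = 496/25
Expected profit = 496/25 − 5 = 371/25 ≈ $14.84

$14.84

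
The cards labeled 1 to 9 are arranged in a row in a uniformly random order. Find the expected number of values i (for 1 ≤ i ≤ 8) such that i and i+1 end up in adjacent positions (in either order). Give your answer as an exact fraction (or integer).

For each i ∈ {1,…,8}, let Xᵢ = 1 if i and i+1 are adjacent. P(Xᵢ=1) = 2·(9−1)!/9! = 2/9.
By linearity, E[ΣXᵢ] = (8)·(2/9) = 16/9.

16/9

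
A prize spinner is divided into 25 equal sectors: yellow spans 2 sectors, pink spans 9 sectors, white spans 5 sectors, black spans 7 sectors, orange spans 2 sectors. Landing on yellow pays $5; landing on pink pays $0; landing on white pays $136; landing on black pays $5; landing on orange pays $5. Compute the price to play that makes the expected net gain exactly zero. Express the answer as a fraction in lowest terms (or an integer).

147/5 dollars

E[payout] = (2/25)·5 + (9/25)·0 + (5/25)·136 + (7/25)·5 + (2/25)·5 = 147/5
Fair fee = E[payout] = 147/5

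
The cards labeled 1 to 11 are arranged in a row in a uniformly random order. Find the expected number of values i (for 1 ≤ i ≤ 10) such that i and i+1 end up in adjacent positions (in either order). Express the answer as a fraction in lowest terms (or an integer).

20/11

For each i ∈ {1,…,10}, let Xᵢ = 1 if i and i+1 are adjacent. P(Xᵢ=1) = 2·(11−1)!/11! = 2/11.
By linearity, E[ΣXᵢ] = (10)·(2/11) = 20/11.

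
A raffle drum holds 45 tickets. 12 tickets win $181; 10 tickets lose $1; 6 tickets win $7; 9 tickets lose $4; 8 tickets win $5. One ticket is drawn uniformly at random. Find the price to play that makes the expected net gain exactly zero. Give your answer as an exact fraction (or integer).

736/15 dollars

E[payout] = (12/45)·181 + (10/45)·(-1) + (6/45)·7 + (9/45)·(-4) + (8/45)·5 = 736/15
Fair fee = E[payout] = 736/15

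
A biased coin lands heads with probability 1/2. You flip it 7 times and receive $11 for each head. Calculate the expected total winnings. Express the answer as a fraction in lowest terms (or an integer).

E[#heads] = 7·1/2 = 7/2 (linearity over flips).
E[winnings] = 11·7/2 = 77/2.

77/2 dollars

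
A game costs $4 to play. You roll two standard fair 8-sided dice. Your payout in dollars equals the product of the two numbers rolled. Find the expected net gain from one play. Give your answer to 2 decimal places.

Distribution of the product of the two numbers rolled: 1 w.p. 1/64, 2 w.p. 1/32, 3 w.p. 1/32, 4 w.p. 3/64, 5 w.p. 1/32, 6 w.p. 1/16, …
E[payout] = (1/64)·1 + (1/32)·2 + (1/32)·3 + (3/64)·4 + (1/32)·5 + (1/16)·6 + (1/32)·7 + (1/16)·8 + (1/64)·9 + (1/32)·10 + (1/16)·12 + (1/32)·14 + (1/32)·15 + (3/64)·16 + (1/32)·18 + (1/32)·20 + (1/32)·21 + (1/16)·24 + (1/64)·25 + (1/32)·28 + (1/32)·30 + (1/32)·32 + (1/32)·35 + (1/64)·36 + (1/32)·40 + (1/32)·42 + (1/32)·48 + (1/64)·49 + (1/32)·56 + (1/64)·64 = 81/4
Expected profit = 81/4 − 4 = 65/4 ≈ $16.25

$16.25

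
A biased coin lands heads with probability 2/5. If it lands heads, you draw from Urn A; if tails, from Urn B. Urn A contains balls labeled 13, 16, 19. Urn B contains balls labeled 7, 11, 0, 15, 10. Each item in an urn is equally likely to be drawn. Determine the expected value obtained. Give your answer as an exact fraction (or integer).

E[X | Urn A] = (13 + 16 + 19)/3 = 16
E[X | Urn B] = (7 + 11 + 0 + 15 + 10)/5 = 43/5
E[X] = (2/5)·16 + (3/5)·43/5 = 289/25

289/25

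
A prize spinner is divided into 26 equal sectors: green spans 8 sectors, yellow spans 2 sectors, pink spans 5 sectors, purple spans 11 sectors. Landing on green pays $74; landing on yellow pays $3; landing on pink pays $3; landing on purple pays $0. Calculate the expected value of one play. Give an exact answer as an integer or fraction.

E[payout] = (8/26)·74 + (2/26)·3 + (5/26)·3 + (11/26)·0 = 613/26

613/26 dollars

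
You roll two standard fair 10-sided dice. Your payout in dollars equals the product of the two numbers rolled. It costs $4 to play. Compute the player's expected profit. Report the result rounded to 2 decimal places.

$26.25

Distribution of the product of the two numbers rolled: 1 w.p. 1/100, 2 w.p. 1/50, 3 w.p. 1/50, 4 w.p. 3/100, 5 w.p. 1/50, 6 w.p. 1/25, …
E[payout] = (1/100)·1 + (1/50)·2 + (1/50)·3 + (3/100)·4 + (1/50)·5 + (1/25)·6 + (1/50)·7 + (1/25)·8 + (3/100)·9 + (1/25)·10 + (1/25)·12 + (1/50)·14 + (1/50)·15 + (3/100)·16 + (1/25)·18 + (1/25)·20 + (1/50)·21 + (1/25)·24 + (1/100)·25 + (1/50)·27 + (1/50)·28 + (1/25)·30 + (1/50)·32 + (1/50)·35 + (3/100)·36 + (1/25)·40 + (1/50)·42 + (1/50)·45 + (1/50)·48 + (1/100)·49 + (1/50)·50 + (1/50)·54 + (1/50)·56 + (1/50)·60 + (1/50)·63 + (1/100)·64 + (1/50)·70 + (1/50)·72 + (1/50)·80 + (1/100)·81 + (1/50)·90 + (1/100)·100 = 121/4
Expected profit = 121/4 − 4 = 105/4 ≈ $26.25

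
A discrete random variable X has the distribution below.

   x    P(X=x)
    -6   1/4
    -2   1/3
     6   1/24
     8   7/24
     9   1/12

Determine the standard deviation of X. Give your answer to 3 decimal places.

5.991

E[X] = 7/6, E[X²] = 149/4
Var(X) = E[X²] − (E[X])² = 149/4 − 49/36 = 323/9
SD(X) = √(323/9) ≈ 5.991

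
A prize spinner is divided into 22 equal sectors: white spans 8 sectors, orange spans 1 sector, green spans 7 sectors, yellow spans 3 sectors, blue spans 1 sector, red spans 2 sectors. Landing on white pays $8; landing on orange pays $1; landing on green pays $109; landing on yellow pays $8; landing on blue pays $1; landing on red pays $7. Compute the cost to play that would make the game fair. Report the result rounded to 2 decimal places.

$39.41

E[payout] = (8/22)·8 + (1/22)·1 + (7/22)·109 + (3/22)·8 + (1/22)·1 + (2/22)·7 = 867/22
Fair fee = E[payout] = 867/22 ≈ $39.41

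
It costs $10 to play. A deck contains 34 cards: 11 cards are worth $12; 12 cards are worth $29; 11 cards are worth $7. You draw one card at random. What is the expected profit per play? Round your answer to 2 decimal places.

E[payout] = (11/34)·12 + (12/34)·29 + (11/34)·7 = 557/34
Expected profit = 557/34 − 10 = 217/34 ≈ $6.38

$6.38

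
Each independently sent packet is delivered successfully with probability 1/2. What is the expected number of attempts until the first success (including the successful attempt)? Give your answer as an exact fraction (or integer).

2

For a geometric distribution, E[trials] = 1/p = 1/(1/2) = 2.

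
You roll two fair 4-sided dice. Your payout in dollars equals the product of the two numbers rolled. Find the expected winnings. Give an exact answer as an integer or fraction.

Distribution of the product of the two numbers rolled: 1 w.p. 1/16, 2 w.p. 1/8, 3 w.p. 1/8, 4 w.p. 3/16, 6 w.p. 1/8, 8 w.p. 1/8, …
E[payout] = (1/16)·1 + (1/8)·2 + (1/8)·3 + (3/16)·4 + (1/8)·6 + (1/8)·8 + (1/16)·9 + (1/8)·12 + (1/16)·16 = 25/4

25/4 dollars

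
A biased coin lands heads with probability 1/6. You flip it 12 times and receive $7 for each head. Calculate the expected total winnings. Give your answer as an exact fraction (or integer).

$14

E[#heads] = 12·1/6 = 2 (linearity over flips).
E[winnings] = 7·2 = 14.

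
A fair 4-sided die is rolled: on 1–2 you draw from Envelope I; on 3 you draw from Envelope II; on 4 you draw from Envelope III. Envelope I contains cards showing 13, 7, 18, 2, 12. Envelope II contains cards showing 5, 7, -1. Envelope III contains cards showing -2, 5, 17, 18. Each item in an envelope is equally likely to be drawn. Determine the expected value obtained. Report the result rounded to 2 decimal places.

E[X | Envelope I] = (13 + 7 + 18 + 2 + 12)/5 = 52/5
E[X | Envelope II] = (5 + 7 − 1)/3 = 11/3
E[X | Envelope III] = (-2 + 5 + 17 + 18)/4 = 19/2
E[X] = (1/2)·52/5 + (1/4)·11/3 + (1/4)·19/2 = 1019/120 ≈ 8.49

8.49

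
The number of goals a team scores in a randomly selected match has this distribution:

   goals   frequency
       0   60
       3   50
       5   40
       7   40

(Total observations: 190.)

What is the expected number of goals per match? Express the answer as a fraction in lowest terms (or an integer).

63/19

Total = 190, so P(goals=0) = 60/190, etc.
E[X] = (6/19)·0 + (5/19)·3 + (4/19)·5 + (4/19)·7
     = 63/19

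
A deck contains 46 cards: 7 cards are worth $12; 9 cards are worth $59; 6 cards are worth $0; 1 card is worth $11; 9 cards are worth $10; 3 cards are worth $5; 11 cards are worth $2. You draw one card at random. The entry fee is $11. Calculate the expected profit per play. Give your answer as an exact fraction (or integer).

247/46 dollars

E[payout] = (7/46)·12 + (9/46)·59 + (6/46)·0 + (1/46)·11 + (9/46)·10 + (3/46)·5 + (11/46)·2 = 753/46
Expected profit = 753/46 − 11 = 247/46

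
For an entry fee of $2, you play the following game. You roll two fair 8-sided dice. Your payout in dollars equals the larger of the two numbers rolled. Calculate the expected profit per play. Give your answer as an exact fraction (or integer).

Distribution of the larger of the two numbers rolled: 1 w.p. 1/64, 2 w.p. 3/64, 3 w.p. 5/64, 4 w.p. 7/64, 5 w.p. 9/64, 6 w.p. 11/64, …
E[payout] = (1/64)·1 + (3/64)·2 + (5/64)·3 + (7/64)·4 + (9/64)·5 + (11/64)·6 + (13/64)·7 + (15/64)·8 = 93/16
Expected profit = 93/16 − 2 = 61/16

61/16 dollars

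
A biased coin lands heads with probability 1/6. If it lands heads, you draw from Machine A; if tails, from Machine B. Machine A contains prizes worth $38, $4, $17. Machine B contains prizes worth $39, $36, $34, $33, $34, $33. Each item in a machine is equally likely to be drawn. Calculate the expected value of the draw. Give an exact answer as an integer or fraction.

E[X | Machine A] = (38 + 4 + 17)/3 = 59/3
E[X | Machine B] = (39 + 36 + 34 + 33 + 34 + 33)/6 = 209/6
E[X] = (1/6)·59/3 + (5/6)·209/6 = 1163/36

1163/36 dollars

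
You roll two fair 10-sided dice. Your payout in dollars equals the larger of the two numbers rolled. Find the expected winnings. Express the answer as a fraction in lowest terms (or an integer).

Distribution of the larger of the two numbers rolled: 1 w.p. 1/100, 2 w.p. 3/100, 3 w.p. 1/20, 4 w.p. 7/100, 5 w.p. 9/100, 6 w.p. 11/100, …
E[payout] = (1/100)·1 + (3/100)·2 + (1/20)·3 + (7/100)·4 + (9/100)·5 + (11/100)·6 + (13/100)·7 + (3/20)·8 + (17/100)·9 + (19/100)·10 = 143/20

143/20 dollars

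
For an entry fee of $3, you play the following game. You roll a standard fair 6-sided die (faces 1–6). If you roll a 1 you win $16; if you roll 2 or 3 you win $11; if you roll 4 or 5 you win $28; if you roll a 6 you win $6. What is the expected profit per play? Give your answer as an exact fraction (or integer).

41/3 dollars

E[payout] = (1/6)·6 + (1/3)·11 + (1/6)·16 + (1/3)·28 = 50/3
Expected profit = 50/3 − 3 = 41/3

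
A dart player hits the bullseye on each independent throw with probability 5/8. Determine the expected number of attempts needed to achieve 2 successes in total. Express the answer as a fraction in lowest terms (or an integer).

By linearity (sum of 2 independent geometric waits), E[trials] = 2/p = 2/(5/8) = 16/5.

16/5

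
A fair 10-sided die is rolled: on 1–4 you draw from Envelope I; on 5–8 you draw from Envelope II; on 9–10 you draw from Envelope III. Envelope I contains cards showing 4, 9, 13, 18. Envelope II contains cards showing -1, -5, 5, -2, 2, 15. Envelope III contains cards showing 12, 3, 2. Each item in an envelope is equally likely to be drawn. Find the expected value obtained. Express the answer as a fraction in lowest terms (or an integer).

97/15

E[X | Envelope I] = (4 + 9 + 13 + 18)/4 = 11
E[X | Envelope II] = (-1 − 5 + 5 − 2 + 2 + 15)/6 = 7/3
E[X | Envelope III] = (12 + 3 + 2)/3 = 17/3
E[X] = (2/5)·11 + (2/5)·7/3 + (1/5)·17/3 = 97/15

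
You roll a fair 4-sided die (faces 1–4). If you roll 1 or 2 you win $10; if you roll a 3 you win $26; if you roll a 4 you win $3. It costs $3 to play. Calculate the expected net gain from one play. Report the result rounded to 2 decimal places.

E[payout] = (1/4)·3 + (1/2)·10 + (1/4)·26 = 49/4
Expected profit = 49/4 − 3 = 37/4 ≈ $9.25

$9.25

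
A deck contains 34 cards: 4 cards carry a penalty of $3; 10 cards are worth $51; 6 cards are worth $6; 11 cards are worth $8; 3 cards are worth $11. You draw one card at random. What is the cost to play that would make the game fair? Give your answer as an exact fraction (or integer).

655/34 dollars

E[payout] = (4/34)·(-3) + (10/34)·51 + (6/34)·6 + (11/34)·8 + (3/34)·11 = 655/34
Fair fee = E[payout] = 655/34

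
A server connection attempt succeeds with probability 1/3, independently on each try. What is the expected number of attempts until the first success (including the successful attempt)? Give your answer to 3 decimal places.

3.000

For a geometric distribution, E[trials] = 1/p = 1/(1/3) = 3.
≈ 3.000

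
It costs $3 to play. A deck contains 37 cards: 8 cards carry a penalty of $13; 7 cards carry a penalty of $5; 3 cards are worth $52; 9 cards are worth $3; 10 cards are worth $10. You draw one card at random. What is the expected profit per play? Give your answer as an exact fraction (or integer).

E[payout] = (8/37)·(-13) + (7/37)·(-5) + (3/37)·52 + (9/37)·3 + (10/37)·10 = 144/37
Expected profit = 144/37 − 3 = 33/37

33/37 dollars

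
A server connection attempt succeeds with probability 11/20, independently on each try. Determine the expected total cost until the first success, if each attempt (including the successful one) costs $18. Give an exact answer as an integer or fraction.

E[#attempts] = 1/p = 20/11; E[cost] = 18·20/11 = 360/11.

360/11 dollars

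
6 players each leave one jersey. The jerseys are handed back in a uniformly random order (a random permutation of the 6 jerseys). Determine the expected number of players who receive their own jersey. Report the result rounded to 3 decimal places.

Let Xᵢ = 1 if person i gets their own jersey. For each i, P(Xᵢ=1) = 1/6.
By linearity of expectation, E[X₁+…+X_6] = 6·(1/6) = 1.
≈ 1.000

1.000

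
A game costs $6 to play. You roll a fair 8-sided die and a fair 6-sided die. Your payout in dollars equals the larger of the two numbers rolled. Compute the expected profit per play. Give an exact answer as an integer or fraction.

Distribution of the larger of the two numbers rolled: 1 w.p. 1/48, 2 w.p. 1/16, 3 w.p. 5/48, 4 w.p. 7/48, 5 w.p. 3/16, 6 w.p. 11/48, …
E[payout] = (1/48)·1 + (1/16)·2 + (5/48)·3 + (7/48)·4 + (3/16)·5 + (11/48)·6 + (1/8)·7 + (1/8)·8 = 251/48
Expected profit = 251/48 − 6 = -37/48

-37/48 dollars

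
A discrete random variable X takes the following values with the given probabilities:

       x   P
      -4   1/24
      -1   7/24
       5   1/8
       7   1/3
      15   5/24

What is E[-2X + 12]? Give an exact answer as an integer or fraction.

3/4

E[-2x+12] = (1/24)·20 + (7/24)·14 + (1/8)·2 + (1/3)·(-2) + (5/24)·(-18)
     = 3/4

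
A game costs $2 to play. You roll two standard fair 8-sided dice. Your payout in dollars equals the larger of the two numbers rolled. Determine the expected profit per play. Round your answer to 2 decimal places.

$3.81

Distribution of the larger of the two numbers rolled: 1 w.p. 1/64, 2 w.p. 3/64, 3 w.p. 5/64, 4 w.p. 7/64, 5 w.p. 9/64, 6 w.p. 11/64, …
E[payout] = (1/64)·1 + (3/64)·2 + (5/64)·3 + (7/64)·4 + (9/64)·5 + (11/64)·6 + (13/64)·7 + (15/64)·8 = 93/16
Expected profit = 93/16 − 2 = 61/16 ≈ $3.81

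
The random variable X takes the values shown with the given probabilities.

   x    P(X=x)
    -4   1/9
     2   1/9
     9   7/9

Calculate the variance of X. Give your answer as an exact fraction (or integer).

1562/81

E[X] = (1/9)·(-4) + (1/9)·2 + (7/9)·9 = 61/9
E[X²] = (1/9)·16 + (1/9)·4 + (7/9)·81 = 587/9
Var(X) = 587/9 − (61/9)² = 1562/81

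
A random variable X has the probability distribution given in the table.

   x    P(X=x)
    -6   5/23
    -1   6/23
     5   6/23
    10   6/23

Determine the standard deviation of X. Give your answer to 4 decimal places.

5.9316

E[X] = 54/23, E[X²] = 936/23
Var(X) = E[X²] − (E[X])² = 936/23 − 2916/529 = 18612/529
SD(X) = √(18612/529) ≈ 5.9316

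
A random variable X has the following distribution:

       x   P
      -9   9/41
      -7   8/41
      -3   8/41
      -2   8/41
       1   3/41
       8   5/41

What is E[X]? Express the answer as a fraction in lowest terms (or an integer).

-134/41

E[X] = (9/41)·(-9) + (8/41)·(-7) + (8/41)·(-3) + (8/41)·(-2) + (3/41)·1 + (5/41)·8
     = -134/41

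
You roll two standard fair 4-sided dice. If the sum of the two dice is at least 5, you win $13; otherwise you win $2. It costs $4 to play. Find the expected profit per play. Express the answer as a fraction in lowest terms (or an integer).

E[payout] = (3/8)·2 + (5/8)·13 = 71/8
Expected profit = 71/8 − 4 = 39/8

39/8 dollars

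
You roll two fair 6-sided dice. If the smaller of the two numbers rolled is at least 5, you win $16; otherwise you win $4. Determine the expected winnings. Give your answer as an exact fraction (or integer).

E[payout] = (8/9)·4 + (1/9)·16 = 16/3

16/3 dollars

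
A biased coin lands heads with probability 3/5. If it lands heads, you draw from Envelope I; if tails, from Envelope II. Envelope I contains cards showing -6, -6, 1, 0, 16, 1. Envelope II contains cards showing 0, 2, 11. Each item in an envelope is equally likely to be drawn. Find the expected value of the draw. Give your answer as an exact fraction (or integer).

E[X | Envelope I] = (-6 − 6 + 1 + 0 + 16 + 1)/6 = 1
E[X | Envelope II] = (0 + 2 + 11)/3 = 13/3
E[X] = (3/5)·1 + (2/5)·13/3 = 7/3

7/3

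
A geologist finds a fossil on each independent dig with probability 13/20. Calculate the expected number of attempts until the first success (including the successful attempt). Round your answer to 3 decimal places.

1.538

For a geometric distribution, E[trials] = 1/p = 1/(13/20) = 20/13.
≈ 1.538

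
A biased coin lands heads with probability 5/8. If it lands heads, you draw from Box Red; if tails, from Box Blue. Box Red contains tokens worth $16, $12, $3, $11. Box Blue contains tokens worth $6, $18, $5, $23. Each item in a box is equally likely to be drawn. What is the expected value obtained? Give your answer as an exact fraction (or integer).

183/16 dollars

E[X | Box Red] = (16 + 12 + 3 + 11)/4 = 21/2
E[X | Box Blue] = (6 + 18 + 5 + 23)/4 = 13
E[X] = (5/8)·21/2 + (3/8)·13 = 183/16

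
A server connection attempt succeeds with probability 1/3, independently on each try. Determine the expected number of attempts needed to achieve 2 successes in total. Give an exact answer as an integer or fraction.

6

By linearity (sum of 2 independent geometric waits), E[trials] = 2/p = 2/(1/3) = 6.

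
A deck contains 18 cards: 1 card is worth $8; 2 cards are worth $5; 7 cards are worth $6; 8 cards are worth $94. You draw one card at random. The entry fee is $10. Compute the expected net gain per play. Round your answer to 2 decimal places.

E[payout] = (1/18)·8 + (2/18)·5 + (7/18)·6 + (8/18)·94 = 406/9
Expected profit = 406/9 − 10 = 316/9 ≈ $35.11

$35.11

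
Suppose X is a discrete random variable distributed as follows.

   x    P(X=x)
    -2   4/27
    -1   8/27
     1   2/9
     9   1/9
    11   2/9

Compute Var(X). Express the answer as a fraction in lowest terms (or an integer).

E[X] = (4/27)·(-2) + (8/27)·(-1) + (2/9)·1 + (1/9)·9 + (2/9)·11 = 83/27
E[X²] = (4/27)·4 + (8/27)·1 + (2/9)·1 + (1/9)·81 + (2/9)·121 = 37
Var(X) = 37 − (83/27)² = 20084/729

20084/729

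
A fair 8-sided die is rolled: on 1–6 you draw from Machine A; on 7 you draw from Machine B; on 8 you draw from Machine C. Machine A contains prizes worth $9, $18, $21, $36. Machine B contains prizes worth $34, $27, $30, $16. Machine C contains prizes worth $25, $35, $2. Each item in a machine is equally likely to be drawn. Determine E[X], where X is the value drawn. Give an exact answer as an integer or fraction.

E[X | Machine A] = (9 + 18 + 21 + 36)/4 = 21
E[X | Machine B] = (34 + 27 + 30 + 16)/4 = 107/4
E[X | Machine C] = (25 + 35 + 2)/3 = 62/3
E[X] = (3/4)·21 + (1/8)·107/4 + (1/8)·62/3 = 2081/96

2081/96 dollars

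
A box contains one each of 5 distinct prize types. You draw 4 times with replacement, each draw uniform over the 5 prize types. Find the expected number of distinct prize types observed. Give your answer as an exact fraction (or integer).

Let Xⱼ=1 if type j appears at least once. P(Xⱼ=1) = 1 − ((5−1)/5)^4 = 369/625.
E[#distinct] = 5·369/625 = 369/125.

369/125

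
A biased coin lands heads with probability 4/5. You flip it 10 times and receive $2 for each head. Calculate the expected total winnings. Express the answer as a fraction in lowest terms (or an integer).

$16

E[#heads] = 10·4/5 = 8 (linearity over flips).
E[winnings] = 2·8 = 16.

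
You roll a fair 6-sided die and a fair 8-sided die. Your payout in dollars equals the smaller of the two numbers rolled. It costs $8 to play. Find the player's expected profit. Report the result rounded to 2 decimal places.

Distribution of the smaller of the two numbers rolled: 1 w.p. 13/48, 2 w.p. 11/48, 3 w.p. 3/16, 4 w.p. 7/48, 5 w.p. 5/48, 6 w.p. 1/16
E[payout] = (13/48)·1 + (11/48)·2 + (3/16)·3 + (7/48)·4 + (5/48)·5 + (1/16)·6 = 133/48
Expected profit = 133/48 − 8 = -251/48 ≈ -$5.23

-$5.23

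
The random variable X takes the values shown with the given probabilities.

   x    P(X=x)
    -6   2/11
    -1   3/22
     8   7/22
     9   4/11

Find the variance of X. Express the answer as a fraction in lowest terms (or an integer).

17145/484

E[X] = (2/11)·(-6) + (3/22)·(-1) + (7/22)·8 + (4/11)·9 = 101/22
E[X²] = (2/11)·36 + (3/22)·1 + (7/22)·64 + (4/11)·81 = 113/2
Var(X) = 113/2 − (101/22)² = 17145/484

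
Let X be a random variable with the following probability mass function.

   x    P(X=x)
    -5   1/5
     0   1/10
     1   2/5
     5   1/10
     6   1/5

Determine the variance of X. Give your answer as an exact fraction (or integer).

E[X] = (1/5)·(-5) + (1/10)·0 + (2/5)·1 + (1/10)·5 + (1/5)·6 = 11/10
E[X²] = (1/5)·25 + (1/10)·0 + (2/5)·1 + (1/10)·25 + (1/5)·36 = 151/10
Var(X) = 151/10 − (11/10)² = 1389/100

1389/100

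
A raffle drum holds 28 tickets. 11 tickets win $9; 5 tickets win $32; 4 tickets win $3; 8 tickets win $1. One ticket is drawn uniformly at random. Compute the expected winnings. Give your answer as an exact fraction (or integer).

E[payout] = (11/28)·9 + (5/28)·32 + (4/28)·3 + (8/28)·1 = 279/28

279/28 dollars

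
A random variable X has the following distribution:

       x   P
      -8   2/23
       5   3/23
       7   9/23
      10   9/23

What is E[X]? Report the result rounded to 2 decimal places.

E[X] = (2/23)·(-8) + (3/23)·5 + (9/23)·7 + (9/23)·10
     = 152/23 ≈ 6.61

6.61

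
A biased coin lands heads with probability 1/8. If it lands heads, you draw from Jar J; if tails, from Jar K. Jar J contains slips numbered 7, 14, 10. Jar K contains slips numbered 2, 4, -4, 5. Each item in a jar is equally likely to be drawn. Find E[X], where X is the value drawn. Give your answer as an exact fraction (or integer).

E[X | Jar J] = (7 + 14 + 10)/3 = 31/3
E[X | Jar K] = (2 + 4 − 4 + 5)/4 = 7/4
E[X] = (1/8)·31/3 + (7/8)·7/4 = 271/96

271/96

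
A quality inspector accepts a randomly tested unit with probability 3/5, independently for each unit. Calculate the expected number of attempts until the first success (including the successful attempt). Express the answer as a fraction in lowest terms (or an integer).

5/3

For a geometric distribution, E[trials] = 1/p = 1/(3/5) = 5/3.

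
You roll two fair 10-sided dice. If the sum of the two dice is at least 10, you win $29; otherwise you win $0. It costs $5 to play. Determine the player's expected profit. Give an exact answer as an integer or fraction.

E[payout] = (9/25)·0 + (16/25)·29 = 464/25
Expected profit = 464/25 − 5 = 339/25

339/25 dollars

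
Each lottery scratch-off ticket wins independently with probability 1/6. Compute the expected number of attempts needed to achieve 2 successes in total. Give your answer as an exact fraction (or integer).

12

By linearity (sum of 2 independent geometric waits), E[trials] = 2/p = 2/(1/6) = 12.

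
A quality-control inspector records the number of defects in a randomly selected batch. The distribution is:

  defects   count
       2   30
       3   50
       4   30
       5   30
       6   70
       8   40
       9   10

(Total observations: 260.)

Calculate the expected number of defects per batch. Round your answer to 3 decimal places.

Total = 260, so P(defects=2) = 30/260, etc.
E[X] = (3/26)·2 + (5/26)·3 + (3/26)·4 + (3/26)·5 + (7/26)·6 + (2/13)·8 + (1/26)·9
     = 131/26 ≈ 5.038

5.038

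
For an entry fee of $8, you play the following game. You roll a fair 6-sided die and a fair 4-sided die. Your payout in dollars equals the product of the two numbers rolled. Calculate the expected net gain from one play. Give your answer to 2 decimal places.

Distribution of the product of the two numbers rolled: 1 w.p. 1/24, 2 w.p. 1/12, 3 w.p. 1/12, 4 w.p. 1/8, 5 w.p. 1/24, 6 w.p. 1/8, …
E[payout] = (1/24)·1 + (1/12)·2 + (1/12)·3 + (1/8)·4 + (1/24)·5 + (1/8)·6 + (1/12)·8 + (1/24)·9 + (1/24)·10 + (1/8)·12 + (1/24)·15 + (1/24)·16 + (1/24)·18 + (1/24)·20 + (1/24)·24 = 35/4
Expected profit = 35/4 − 8 = 3/4 ≈ $0.75

$0.75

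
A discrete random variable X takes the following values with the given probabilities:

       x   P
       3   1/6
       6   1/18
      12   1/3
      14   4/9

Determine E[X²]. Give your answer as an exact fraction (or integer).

E[X²] = (1/6)·9 + (1/18)·36 + (1/3)·144 + (4/9)·196
     = 2495/18

2495/18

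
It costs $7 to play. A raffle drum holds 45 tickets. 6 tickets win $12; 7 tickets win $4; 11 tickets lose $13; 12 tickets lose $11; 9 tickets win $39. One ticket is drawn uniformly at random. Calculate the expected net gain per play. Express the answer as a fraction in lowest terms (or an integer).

E[payout] = (6/45)·12 + (7/45)·4 + (11/45)·(-13) + (12/45)·(-11) + (9/45)·39 = 176/45
Expected profit = 176/45 − 7 = -139/45

-139/45 dollars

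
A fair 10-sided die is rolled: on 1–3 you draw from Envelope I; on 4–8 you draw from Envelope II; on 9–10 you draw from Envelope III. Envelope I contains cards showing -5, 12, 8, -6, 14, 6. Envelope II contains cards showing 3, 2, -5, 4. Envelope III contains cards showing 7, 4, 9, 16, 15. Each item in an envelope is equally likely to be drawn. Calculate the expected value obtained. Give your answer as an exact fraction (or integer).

399/100

E[X | Envelope I] = (-5 + 12 + 8 − 6 + 14 + 6)/6 = 29/6
E[X | Envelope II] = (3 + 2 − 5 + 4)/4 = 1
E[X | Envelope III] = (7 + 4 + 9 + 16 + 15)/5 = 51/5
E[X] = (3/10)·29/6 + (1/2)·1 + (1/5)·51/5 = 399/100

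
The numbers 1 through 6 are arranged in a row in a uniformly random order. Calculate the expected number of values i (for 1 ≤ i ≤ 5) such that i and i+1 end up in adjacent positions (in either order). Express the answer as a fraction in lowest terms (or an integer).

5/3

For each i ∈ {1,…,5}, let Xᵢ = 1 if i and i+1 are adjacent. P(Xᵢ=1) = 2·(6−1)!/6! = 2/6.
By linearity, E[ΣXᵢ] = (5)·(2/6) = 5/3.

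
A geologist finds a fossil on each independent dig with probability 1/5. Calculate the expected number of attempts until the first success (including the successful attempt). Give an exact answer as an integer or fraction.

For a geometric distribution, E[trials] = 1/p = 1/(1/5) = 5.

5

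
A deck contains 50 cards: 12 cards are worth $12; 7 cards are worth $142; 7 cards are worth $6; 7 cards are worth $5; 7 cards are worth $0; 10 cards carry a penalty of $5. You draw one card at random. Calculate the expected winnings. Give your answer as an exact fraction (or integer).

E[payout] = (12/50)·12 + (7/50)·142 + (7/50)·6 + (7/50)·5 + (7/50)·0 + (10/50)·(-5) = 233/10

233/10 dollars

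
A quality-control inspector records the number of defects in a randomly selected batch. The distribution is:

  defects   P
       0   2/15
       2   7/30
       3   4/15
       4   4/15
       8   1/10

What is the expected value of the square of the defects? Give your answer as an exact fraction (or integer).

14

E[X²] = (2/15)·0 + (7/30)·4 + (4/15)·9 + (4/15)·16 + (1/10)·64
     = 14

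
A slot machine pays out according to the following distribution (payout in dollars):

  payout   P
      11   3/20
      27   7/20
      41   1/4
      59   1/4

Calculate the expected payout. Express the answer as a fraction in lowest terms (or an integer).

E[X] = (3/20)·11 + (7/20)·27 + (1/4)·41 + (1/4)·59
     = 361/10

361/10 dollars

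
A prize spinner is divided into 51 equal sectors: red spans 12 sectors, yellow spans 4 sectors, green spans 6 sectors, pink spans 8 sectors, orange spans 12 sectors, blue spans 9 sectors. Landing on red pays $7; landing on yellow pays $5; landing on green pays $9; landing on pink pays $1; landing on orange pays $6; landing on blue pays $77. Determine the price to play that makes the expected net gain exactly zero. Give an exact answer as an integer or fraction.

931/51 dollars

E[payout] = (12/51)·7 + (4/51)·5 + (6/51)·9 + (8/51)·1 + (12/51)·6 + (9/51)·77 = 931/51
Fair fee = E[payout] = 931/51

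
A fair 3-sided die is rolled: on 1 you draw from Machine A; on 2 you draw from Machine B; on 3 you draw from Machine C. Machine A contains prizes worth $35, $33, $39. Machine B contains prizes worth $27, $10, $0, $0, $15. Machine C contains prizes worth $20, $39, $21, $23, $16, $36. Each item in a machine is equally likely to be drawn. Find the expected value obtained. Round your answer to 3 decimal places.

E[X | Machine A] = (35 + 33 + 39)/3 = 107/3
E[X | Machine B] = (27 + 10 + 0 + 0 + 15)/5 = 52/5
E[X | Machine C] = (20 + 39 + 21 + 23 + 16 + 36)/6 = 155/6
E[X] = (1/3)·107/3 + (1/3)·52/5 + (1/3)·155/6 = 719/30 ≈ 23.967

$23.967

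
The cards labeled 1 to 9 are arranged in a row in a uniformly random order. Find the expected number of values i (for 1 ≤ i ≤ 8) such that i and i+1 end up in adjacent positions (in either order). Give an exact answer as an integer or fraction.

16/9

For each i ∈ {1,…,8}, let Xᵢ = 1 if i and i+1 are adjacent. P(Xᵢ=1) = 2·(9−1)!/9! = 2/9.
By linearity, E[ΣXᵢ] = (8)·(2/9) = 16/9.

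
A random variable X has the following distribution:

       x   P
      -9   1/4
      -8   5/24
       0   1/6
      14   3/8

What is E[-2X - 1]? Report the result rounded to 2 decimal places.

-3.67

E[-2x-1] = (1/4)·17 + (5/24)·15 + (1/6)·(-1) + (3/8)·(-29)
     = -11/3 ≈ -3.67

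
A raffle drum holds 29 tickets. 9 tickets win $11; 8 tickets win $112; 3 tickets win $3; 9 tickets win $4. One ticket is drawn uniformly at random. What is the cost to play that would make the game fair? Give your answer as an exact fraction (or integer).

E[payout] = (9/29)·11 + (8/29)·112 + (3/29)·3 + (9/29)·4 = 1040/29
Fair fee = E[payout] = 1040/29

1040/29 dollars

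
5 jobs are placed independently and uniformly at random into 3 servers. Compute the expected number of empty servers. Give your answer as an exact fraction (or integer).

32/81

Let Xⱼ=1 if server j is empty. P(Xⱼ=1) = ((3-1)/3)^5 = 32/243.
By linearity, E[#empty] = 3·32/243 = 32/81.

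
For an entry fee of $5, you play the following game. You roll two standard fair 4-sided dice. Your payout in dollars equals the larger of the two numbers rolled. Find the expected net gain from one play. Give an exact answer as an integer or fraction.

Distribution of the larger of the two numbers rolled: 1 w.p. 1/16, 2 w.p. 3/16, 3 w.p. 5/16, 4 w.p. 7/16
E[payout] = (1/16)·1 + (3/16)·2 + (5/16)·3 + (7/16)·4 = 25/8
Expected profit = 25/8 − 5 = -15/8

-15/8 dollars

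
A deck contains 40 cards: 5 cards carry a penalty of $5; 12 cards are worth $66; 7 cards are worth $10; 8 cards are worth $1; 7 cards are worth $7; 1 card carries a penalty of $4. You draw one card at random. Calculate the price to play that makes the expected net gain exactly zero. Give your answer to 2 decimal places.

$22.25

E[payout] = (5/40)·(-5) + (12/40)·66 + (7/40)·10 + (8/40)·1 + (7/40)·7 + (1/40)·(-4) = 89/4
Fair fee = E[payout] = 89/4 ≈ $22.25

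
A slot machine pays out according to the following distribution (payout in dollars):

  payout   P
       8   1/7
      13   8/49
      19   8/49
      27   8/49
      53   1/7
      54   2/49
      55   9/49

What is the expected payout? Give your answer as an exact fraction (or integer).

1502/49 dollars

E[X] = (1/7)·8 + (8/49)·13 + (8/49)·19 + (8/49)·27 + (1/7)·53 + (2/49)·54 + (9/49)·55
     = 1502/49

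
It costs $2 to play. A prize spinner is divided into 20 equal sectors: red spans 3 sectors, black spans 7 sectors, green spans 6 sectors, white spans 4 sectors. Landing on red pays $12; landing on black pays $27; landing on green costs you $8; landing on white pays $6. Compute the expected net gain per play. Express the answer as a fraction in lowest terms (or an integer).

E[payout] = (3/20)·12 + (7/20)·27 + (6/20)·(-8) + (4/20)·6 = 201/20
Expected profit = 201/20 − 2 = 161/20

161/20 dollars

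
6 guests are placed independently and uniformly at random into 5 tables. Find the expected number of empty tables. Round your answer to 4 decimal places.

Let Xⱼ=1 if table j is empty. P(Xⱼ=1) = ((5-1)/5)^6 = 4096/15625.
By linearity, E[#empty] = 5·4096/15625 = 4096/3125.
≈ 1.3107

1.3107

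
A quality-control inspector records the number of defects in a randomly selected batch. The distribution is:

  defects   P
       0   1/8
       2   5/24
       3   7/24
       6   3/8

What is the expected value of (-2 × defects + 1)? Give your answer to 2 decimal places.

E[-2x+1] = (1/8)·1 + (5/24)·(-3) + (7/24)·(-5) + (3/8)·(-11)
     = -73/12 ≈ -6.08

-6.08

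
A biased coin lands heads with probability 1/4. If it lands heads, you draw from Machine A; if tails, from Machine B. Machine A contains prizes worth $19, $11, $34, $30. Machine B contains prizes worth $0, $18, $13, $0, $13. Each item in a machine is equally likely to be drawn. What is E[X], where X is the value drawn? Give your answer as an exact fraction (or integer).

E[X | Machine A] = (19 + 11 + 34 + 30)/4 = 47/2
E[X | Machine B] = (0 + 18 + 13 + 0 + 13)/5 = 44/5
E[X] = (1/4)·47/2 + (3/4)·44/5 = 499/40

499/40 dollars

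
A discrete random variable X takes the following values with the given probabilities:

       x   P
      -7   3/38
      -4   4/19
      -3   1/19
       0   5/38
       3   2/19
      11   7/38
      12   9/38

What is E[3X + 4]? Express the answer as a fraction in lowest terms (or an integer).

E[3x+4] = (3/38)·(-17) + (4/19)·(-8) + (1/19)·(-5) + (5/38)·4 + (2/19)·13 + (7/38)·37 + (9/38)·40
     = 283/19

283/19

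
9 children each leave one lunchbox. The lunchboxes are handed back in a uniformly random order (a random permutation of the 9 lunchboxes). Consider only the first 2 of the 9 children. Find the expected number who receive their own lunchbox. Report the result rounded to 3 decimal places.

Let Xᵢ = 1 if person i gets their own lunchbox. For each i, P(Xᵢ=1) = 1/9.
By linearity of expectation, E[X₁+…+X_2] = 2·(1/9) = 2/9.
≈ 0.222

0.222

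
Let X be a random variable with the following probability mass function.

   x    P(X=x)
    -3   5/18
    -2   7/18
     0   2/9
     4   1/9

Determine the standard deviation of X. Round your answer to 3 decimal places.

E[X] = -7/6, E[X²] = 35/6
Var(X) = E[X²] − (E[X])² = 35/6 − 49/36 = 161/36
SD(X) = √(161/36) ≈ 2.115

2.115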